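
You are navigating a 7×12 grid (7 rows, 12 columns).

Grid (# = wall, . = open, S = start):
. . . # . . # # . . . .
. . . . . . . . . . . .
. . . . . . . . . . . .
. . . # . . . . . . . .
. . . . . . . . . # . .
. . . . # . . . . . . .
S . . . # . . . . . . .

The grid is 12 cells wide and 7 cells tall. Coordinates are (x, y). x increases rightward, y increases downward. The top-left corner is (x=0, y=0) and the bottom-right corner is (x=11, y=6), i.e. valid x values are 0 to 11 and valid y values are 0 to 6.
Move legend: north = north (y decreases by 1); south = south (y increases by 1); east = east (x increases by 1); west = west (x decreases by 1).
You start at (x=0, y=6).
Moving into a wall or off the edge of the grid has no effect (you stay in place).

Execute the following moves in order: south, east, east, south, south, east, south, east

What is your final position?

Answer: Final position: (x=3, y=6)

Derivation:
Start: (x=0, y=6)
  south (south): blocked, stay at (x=0, y=6)
  east (east): (x=0, y=6) -> (x=1, y=6)
  east (east): (x=1, y=6) -> (x=2, y=6)
  south (south): blocked, stay at (x=2, y=6)
  south (south): blocked, stay at (x=2, y=6)
  east (east): (x=2, y=6) -> (x=3, y=6)
  south (south): blocked, stay at (x=3, y=6)
  east (east): blocked, stay at (x=3, y=6)
Final: (x=3, y=6)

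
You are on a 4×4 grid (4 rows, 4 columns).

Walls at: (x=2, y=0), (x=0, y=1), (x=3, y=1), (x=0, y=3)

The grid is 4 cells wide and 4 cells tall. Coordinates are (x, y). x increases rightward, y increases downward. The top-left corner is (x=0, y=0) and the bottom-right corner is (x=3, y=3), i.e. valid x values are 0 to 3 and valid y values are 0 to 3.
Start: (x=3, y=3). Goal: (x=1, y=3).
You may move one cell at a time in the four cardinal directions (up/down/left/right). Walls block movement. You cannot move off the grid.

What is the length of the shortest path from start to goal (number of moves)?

Answer: Shortest path length: 2

Derivation:
BFS from (x=3, y=3) until reaching (x=1, y=3):
  Distance 0: (x=3, y=3)
  Distance 1: (x=3, y=2), (x=2, y=3)
  Distance 2: (x=2, y=2), (x=1, y=3)  <- goal reached here
One shortest path (2 moves): (x=3, y=3) -> (x=2, y=3) -> (x=1, y=3)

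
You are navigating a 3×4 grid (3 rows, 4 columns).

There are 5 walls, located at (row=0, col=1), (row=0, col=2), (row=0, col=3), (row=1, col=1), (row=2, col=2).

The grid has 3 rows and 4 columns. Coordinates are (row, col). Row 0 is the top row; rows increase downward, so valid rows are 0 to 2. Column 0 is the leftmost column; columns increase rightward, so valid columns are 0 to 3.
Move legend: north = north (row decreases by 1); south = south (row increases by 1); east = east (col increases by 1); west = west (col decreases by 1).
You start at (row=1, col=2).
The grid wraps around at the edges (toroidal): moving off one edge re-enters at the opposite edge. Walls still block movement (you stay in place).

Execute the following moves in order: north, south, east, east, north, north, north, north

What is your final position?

Start: (row=1, col=2)
  north (north): blocked, stay at (row=1, col=2)
  south (south): blocked, stay at (row=1, col=2)
  east (east): (row=1, col=2) -> (row=1, col=3)
  east (east): (row=1, col=3) -> (row=1, col=0)
  north (north): (row=1, col=0) -> (row=0, col=0)
  north (north): (row=0, col=0) -> (row=2, col=0)
  north (north): (row=2, col=0) -> (row=1, col=0)
  north (north): (row=1, col=0) -> (row=0, col=0)
Final: (row=0, col=0)

Answer: Final position: (row=0, col=0)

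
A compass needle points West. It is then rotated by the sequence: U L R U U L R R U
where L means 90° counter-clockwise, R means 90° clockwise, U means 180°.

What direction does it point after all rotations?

Answer: Final heading: North

Derivation:
Start: West
  U (U-turn (180°)) -> East
  L (left (90° counter-clockwise)) -> North
  R (right (90° clockwise)) -> East
  U (U-turn (180°)) -> West
  U (U-turn (180°)) -> East
  L (left (90° counter-clockwise)) -> North
  R (right (90° clockwise)) -> East
  R (right (90° clockwise)) -> South
  U (U-turn (180°)) -> North
Final: North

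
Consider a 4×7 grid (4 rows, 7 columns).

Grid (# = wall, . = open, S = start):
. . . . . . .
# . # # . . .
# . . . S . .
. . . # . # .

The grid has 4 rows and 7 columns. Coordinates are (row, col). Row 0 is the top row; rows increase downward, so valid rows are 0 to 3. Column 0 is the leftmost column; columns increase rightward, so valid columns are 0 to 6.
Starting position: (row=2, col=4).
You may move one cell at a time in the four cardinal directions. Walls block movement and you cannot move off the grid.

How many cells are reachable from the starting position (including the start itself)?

BFS flood-fill from (row=2, col=4):
  Distance 0: (row=2, col=4)
  Distance 1: (row=1, col=4), (row=2, col=3), (row=2, col=5), (row=3, col=4)
  Distance 2: (row=0, col=4), (row=1, col=5), (row=2, col=2), (row=2, col=6)
  Distance 3: (row=0, col=3), (row=0, col=5), (row=1, col=6), (row=2, col=1), (row=3, col=2), (row=3, col=6)
  Distance 4: (row=0, col=2), (row=0, col=6), (row=1, col=1), (row=3, col=1)
  Distance 5: (row=0, col=1), (row=3, col=0)
  Distance 6: (row=0, col=0)
Total reachable: 22 (grid has 22 open cells total)

Answer: Reachable cells: 22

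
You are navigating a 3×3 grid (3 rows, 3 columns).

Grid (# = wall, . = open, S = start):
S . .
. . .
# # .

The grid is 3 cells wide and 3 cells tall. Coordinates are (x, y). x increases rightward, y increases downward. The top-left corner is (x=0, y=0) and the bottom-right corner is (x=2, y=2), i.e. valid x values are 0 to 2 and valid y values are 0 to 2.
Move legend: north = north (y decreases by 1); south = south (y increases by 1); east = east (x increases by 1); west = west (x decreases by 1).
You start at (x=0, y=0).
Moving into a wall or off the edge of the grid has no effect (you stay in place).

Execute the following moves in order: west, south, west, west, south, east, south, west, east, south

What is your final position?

Start: (x=0, y=0)
  west (west): blocked, stay at (x=0, y=0)
  south (south): (x=0, y=0) -> (x=0, y=1)
  west (west): blocked, stay at (x=0, y=1)
  west (west): blocked, stay at (x=0, y=1)
  south (south): blocked, stay at (x=0, y=1)
  east (east): (x=0, y=1) -> (x=1, y=1)
  south (south): blocked, stay at (x=1, y=1)
  west (west): (x=1, y=1) -> (x=0, y=1)
  east (east): (x=0, y=1) -> (x=1, y=1)
  south (south): blocked, stay at (x=1, y=1)
Final: (x=1, y=1)

Answer: Final position: (x=1, y=1)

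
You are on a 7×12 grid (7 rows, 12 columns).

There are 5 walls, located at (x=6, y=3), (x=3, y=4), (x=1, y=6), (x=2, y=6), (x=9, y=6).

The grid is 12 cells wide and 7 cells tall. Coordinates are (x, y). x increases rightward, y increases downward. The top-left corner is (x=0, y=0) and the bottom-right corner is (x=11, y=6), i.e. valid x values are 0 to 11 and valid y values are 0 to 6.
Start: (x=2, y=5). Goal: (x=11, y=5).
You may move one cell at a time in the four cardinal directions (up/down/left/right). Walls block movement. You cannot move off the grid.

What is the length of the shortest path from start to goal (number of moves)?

BFS from (x=2, y=5) until reaching (x=11, y=5):
  Distance 0: (x=2, y=5)
  Distance 1: (x=2, y=4), (x=1, y=5), (x=3, y=5)
  Distance 2: (x=2, y=3), (x=1, y=4), (x=0, y=5), (x=4, y=5), (x=3, y=6)
  Distance 3: (x=2, y=2), (x=1, y=3), (x=3, y=3), (x=0, y=4), (x=4, y=4), (x=5, y=5), (x=0, y=6), (x=4, y=6)
  Distance 4: (x=2, y=1), (x=1, y=2), (x=3, y=2), (x=0, y=3), (x=4, y=3), (x=5, y=4), (x=6, y=5), (x=5, y=6)
  Distance 5: (x=2, y=0), (x=1, y=1), (x=3, y=1), (x=0, y=2), (x=4, y=2), (x=5, y=3), (x=6, y=4), (x=7, y=5), (x=6, y=6)
  Distance 6: (x=1, y=0), (x=3, y=0), (x=0, y=1), (x=4, y=1), (x=5, y=2), (x=7, y=4), (x=8, y=5), (x=7, y=6)
  Distance 7: (x=0, y=0), (x=4, y=0), (x=5, y=1), (x=6, y=2), (x=7, y=3), (x=8, y=4), (x=9, y=5), (x=8, y=6)
  Distance 8: (x=5, y=0), (x=6, y=1), (x=7, y=2), (x=8, y=3), (x=9, y=4), (x=10, y=5)
  Distance 9: (x=6, y=0), (x=7, y=1), (x=8, y=2), (x=9, y=3), (x=10, y=4), (x=11, y=5), (x=10, y=6)  <- goal reached here
One shortest path (9 moves): (x=2, y=5) -> (x=3, y=5) -> (x=4, y=5) -> (x=5, y=5) -> (x=6, y=5) -> (x=7, y=5) -> (x=8, y=5) -> (x=9, y=5) -> (x=10, y=5) -> (x=11, y=5)

Answer: Shortest path length: 9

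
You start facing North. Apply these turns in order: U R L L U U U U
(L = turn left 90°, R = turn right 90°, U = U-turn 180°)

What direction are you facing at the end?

Answer: Final heading: East

Derivation:
Start: North
  U (U-turn (180°)) -> South
  R (right (90° clockwise)) -> West
  L (left (90° counter-clockwise)) -> South
  L (left (90° counter-clockwise)) -> East
  U (U-turn (180°)) -> West
  U (U-turn (180°)) -> East
  U (U-turn (180°)) -> West
  U (U-turn (180°)) -> East
Final: East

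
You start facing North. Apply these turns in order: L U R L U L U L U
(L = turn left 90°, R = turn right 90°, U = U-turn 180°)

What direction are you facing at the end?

Start: North
  L (left (90° counter-clockwise)) -> West
  U (U-turn (180°)) -> East
  R (right (90° clockwise)) -> South
  L (left (90° counter-clockwise)) -> East
  U (U-turn (180°)) -> West
  L (left (90° counter-clockwise)) -> South
  U (U-turn (180°)) -> North
  L (left (90° counter-clockwise)) -> West
  U (U-turn (180°)) -> East
Final: East

Answer: Final heading: East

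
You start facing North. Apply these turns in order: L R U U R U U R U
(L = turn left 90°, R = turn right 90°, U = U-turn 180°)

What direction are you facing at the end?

Start: North
  L (left (90° counter-clockwise)) -> West
  R (right (90° clockwise)) -> North
  U (U-turn (180°)) -> South
  U (U-turn (180°)) -> North
  R (right (90° clockwise)) -> East
  U (U-turn (180°)) -> West
  U (U-turn (180°)) -> East
  R (right (90° clockwise)) -> South
  U (U-turn (180°)) -> North
Final: North

Answer: Final heading: North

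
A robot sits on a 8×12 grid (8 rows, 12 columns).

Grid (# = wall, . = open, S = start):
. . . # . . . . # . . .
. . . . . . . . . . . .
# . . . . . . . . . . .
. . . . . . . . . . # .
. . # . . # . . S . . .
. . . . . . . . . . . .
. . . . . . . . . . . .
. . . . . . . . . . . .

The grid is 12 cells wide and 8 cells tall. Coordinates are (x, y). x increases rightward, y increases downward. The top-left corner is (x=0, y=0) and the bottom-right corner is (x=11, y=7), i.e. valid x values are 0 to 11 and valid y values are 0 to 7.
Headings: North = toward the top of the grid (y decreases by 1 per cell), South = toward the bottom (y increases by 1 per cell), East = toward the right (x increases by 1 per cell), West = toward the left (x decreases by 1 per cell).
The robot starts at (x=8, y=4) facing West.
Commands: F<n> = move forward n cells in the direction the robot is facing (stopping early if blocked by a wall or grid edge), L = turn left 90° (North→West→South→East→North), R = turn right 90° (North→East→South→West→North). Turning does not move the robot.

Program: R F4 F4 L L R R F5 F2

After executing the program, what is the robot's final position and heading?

Answer: Final position: (x=8, y=1), facing North

Derivation:
Start: (x=8, y=4), facing West
  R: turn right, now facing North
  F4: move forward 3/4 (blocked), now at (x=8, y=1)
  F4: move forward 0/4 (blocked), now at (x=8, y=1)
  L: turn left, now facing West
  L: turn left, now facing South
  R: turn right, now facing West
  R: turn right, now facing North
  F5: move forward 0/5 (blocked), now at (x=8, y=1)
  F2: move forward 0/2 (blocked), now at (x=8, y=1)
Final: (x=8, y=1), facing North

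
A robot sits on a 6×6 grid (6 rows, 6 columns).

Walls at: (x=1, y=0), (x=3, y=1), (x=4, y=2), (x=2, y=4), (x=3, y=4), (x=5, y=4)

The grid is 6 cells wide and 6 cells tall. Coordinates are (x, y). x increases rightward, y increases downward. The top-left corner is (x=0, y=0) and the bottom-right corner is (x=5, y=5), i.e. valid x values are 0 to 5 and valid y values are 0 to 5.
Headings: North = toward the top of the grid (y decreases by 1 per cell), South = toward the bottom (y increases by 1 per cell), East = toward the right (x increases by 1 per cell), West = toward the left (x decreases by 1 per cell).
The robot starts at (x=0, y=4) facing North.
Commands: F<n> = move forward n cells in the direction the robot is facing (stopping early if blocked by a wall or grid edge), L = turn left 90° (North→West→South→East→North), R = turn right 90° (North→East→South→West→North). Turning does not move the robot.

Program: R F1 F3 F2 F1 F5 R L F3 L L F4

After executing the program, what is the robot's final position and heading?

Answer: Final position: (x=0, y=4), facing West

Derivation:
Start: (x=0, y=4), facing North
  R: turn right, now facing East
  F1: move forward 1, now at (x=1, y=4)
  F3: move forward 0/3 (blocked), now at (x=1, y=4)
  F2: move forward 0/2 (blocked), now at (x=1, y=4)
  F1: move forward 0/1 (blocked), now at (x=1, y=4)
  F5: move forward 0/5 (blocked), now at (x=1, y=4)
  R: turn right, now facing South
  L: turn left, now facing East
  F3: move forward 0/3 (blocked), now at (x=1, y=4)
  L: turn left, now facing North
  L: turn left, now facing West
  F4: move forward 1/4 (blocked), now at (x=0, y=4)
Final: (x=0, y=4), facing West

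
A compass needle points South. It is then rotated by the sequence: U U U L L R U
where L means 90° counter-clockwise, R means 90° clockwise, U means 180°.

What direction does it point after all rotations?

Answer: Final heading: East

Derivation:
Start: South
  U (U-turn (180°)) -> North
  U (U-turn (180°)) -> South
  U (U-turn (180°)) -> North
  L (left (90° counter-clockwise)) -> West
  L (left (90° counter-clockwise)) -> South
  R (right (90° clockwise)) -> West
  U (U-turn (180°)) -> East
Final: East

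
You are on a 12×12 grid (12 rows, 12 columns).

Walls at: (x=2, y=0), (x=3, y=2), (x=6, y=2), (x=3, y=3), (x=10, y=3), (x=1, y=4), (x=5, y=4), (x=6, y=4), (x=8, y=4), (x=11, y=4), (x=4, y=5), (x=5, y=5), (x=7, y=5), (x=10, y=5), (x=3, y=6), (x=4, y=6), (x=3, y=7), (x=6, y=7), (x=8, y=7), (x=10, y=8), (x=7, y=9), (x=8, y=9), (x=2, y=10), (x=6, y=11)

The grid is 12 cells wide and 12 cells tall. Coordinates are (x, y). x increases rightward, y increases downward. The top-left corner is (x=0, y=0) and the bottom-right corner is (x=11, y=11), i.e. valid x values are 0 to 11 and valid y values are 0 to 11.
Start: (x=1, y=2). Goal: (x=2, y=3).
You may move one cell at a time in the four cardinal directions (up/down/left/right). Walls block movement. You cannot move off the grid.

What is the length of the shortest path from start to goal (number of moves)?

Answer: Shortest path length: 2

Derivation:
BFS from (x=1, y=2) until reaching (x=2, y=3):
  Distance 0: (x=1, y=2)
  Distance 1: (x=1, y=1), (x=0, y=2), (x=2, y=2), (x=1, y=3)
  Distance 2: (x=1, y=0), (x=0, y=1), (x=2, y=1), (x=0, y=3), (x=2, y=3)  <- goal reached here
One shortest path (2 moves): (x=1, y=2) -> (x=2, y=2) -> (x=2, y=3)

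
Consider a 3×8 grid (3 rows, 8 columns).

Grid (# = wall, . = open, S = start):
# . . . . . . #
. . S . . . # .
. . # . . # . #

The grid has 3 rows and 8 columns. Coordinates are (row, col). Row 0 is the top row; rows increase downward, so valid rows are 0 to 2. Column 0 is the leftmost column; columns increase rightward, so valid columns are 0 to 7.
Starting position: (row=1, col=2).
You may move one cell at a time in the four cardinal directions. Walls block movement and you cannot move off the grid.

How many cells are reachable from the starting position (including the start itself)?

BFS flood-fill from (row=1, col=2):
  Distance 0: (row=1, col=2)
  Distance 1: (row=0, col=2), (row=1, col=1), (row=1, col=3)
  Distance 2: (row=0, col=1), (row=0, col=3), (row=1, col=0), (row=1, col=4), (row=2, col=1), (row=2, col=3)
  Distance 3: (row=0, col=4), (row=1, col=5), (row=2, col=0), (row=2, col=4)
  Distance 4: (row=0, col=5)
  Distance 5: (row=0, col=6)
Total reachable: 16 (grid has 18 open cells total)

Answer: Reachable cells: 16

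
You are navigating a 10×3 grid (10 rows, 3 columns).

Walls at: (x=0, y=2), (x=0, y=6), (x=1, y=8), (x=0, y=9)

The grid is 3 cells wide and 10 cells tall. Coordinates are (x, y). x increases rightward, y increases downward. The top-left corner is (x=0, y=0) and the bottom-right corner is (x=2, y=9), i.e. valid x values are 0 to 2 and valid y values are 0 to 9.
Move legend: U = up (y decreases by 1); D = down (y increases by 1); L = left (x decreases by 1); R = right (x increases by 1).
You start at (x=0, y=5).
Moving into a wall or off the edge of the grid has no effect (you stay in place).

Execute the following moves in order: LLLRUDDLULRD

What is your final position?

Start: (x=0, y=5)
  [×3]L (left): blocked, stay at (x=0, y=5)
  R (right): (x=0, y=5) -> (x=1, y=5)
  U (up): (x=1, y=5) -> (x=1, y=4)
  D (down): (x=1, y=4) -> (x=1, y=5)
  D (down): (x=1, y=5) -> (x=1, y=6)
  L (left): blocked, stay at (x=1, y=6)
  U (up): (x=1, y=6) -> (x=1, y=5)
  L (left): (x=1, y=5) -> (x=0, y=5)
  R (right): (x=0, y=5) -> (x=1, y=5)
  D (down): (x=1, y=5) -> (x=1, y=6)
Final: (x=1, y=6)

Answer: Final position: (x=1, y=6)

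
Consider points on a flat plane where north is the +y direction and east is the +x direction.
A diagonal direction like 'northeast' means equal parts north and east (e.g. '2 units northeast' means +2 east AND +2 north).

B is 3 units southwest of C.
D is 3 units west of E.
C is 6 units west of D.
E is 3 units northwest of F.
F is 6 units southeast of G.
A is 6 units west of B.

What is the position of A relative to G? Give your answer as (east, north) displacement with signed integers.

Place G at the origin (east=0, north=0).
  F is 6 units southeast of G: delta (east=+6, north=-6); F at (east=6, north=-6).
  E is 3 units northwest of F: delta (east=-3, north=+3); E at (east=3, north=-3).
  D is 3 units west of E: delta (east=-3, north=+0); D at (east=0, north=-3).
  C is 6 units west of D: delta (east=-6, north=+0); C at (east=-6, north=-3).
  B is 3 units southwest of C: delta (east=-3, north=-3); B at (east=-9, north=-6).
  A is 6 units west of B: delta (east=-6, north=+0); A at (east=-15, north=-6).
Therefore A relative to G: (east=-15, north=-6).

Answer: A is at (east=-15, north=-6) relative to G.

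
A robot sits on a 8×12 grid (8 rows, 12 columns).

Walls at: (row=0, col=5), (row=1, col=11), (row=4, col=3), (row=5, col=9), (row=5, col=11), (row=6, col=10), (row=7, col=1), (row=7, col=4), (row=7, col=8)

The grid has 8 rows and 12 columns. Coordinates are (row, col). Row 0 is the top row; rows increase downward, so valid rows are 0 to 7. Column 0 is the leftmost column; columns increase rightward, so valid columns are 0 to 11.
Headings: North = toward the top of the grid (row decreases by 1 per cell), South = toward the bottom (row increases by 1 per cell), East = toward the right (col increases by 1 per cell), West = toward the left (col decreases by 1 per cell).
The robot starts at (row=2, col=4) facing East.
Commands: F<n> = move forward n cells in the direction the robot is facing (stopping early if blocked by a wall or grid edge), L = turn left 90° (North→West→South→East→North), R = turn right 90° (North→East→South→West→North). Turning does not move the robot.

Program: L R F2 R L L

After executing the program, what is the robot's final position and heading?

Start: (row=2, col=4), facing East
  L: turn left, now facing North
  R: turn right, now facing East
  F2: move forward 2, now at (row=2, col=6)
  R: turn right, now facing South
  L: turn left, now facing East
  L: turn left, now facing North
Final: (row=2, col=6), facing North

Answer: Final position: (row=2, col=6), facing North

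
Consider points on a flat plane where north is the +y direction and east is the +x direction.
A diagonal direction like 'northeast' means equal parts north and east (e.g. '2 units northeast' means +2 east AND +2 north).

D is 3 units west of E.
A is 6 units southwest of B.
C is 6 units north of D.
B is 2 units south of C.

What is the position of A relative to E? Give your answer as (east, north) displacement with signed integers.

Answer: A is at (east=-9, north=-2) relative to E.

Derivation:
Place E at the origin (east=0, north=0).
  D is 3 units west of E: delta (east=-3, north=+0); D at (east=-3, north=0).
  C is 6 units north of D: delta (east=+0, north=+6); C at (east=-3, north=6).
  B is 2 units south of C: delta (east=+0, north=-2); B at (east=-3, north=4).
  A is 6 units southwest of B: delta (east=-6, north=-6); A at (east=-9, north=-2).
Therefore A relative to E: (east=-9, north=-2).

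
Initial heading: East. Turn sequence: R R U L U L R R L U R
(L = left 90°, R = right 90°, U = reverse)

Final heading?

Answer: Final heading: East

Derivation:
Start: East
  R (right (90° clockwise)) -> South
  R (right (90° clockwise)) -> West
  U (U-turn (180°)) -> East
  L (left (90° counter-clockwise)) -> North
  U (U-turn (180°)) -> South
  L (left (90° counter-clockwise)) -> East
  R (right (90° clockwise)) -> South
  R (right (90° clockwise)) -> West
  L (left (90° counter-clockwise)) -> South
  U (U-turn (180°)) -> North
  R (right (90° clockwise)) -> East
Final: East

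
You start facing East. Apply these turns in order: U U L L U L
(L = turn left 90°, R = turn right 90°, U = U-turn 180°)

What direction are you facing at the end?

Answer: Final heading: North

Derivation:
Start: East
  U (U-turn (180°)) -> West
  U (U-turn (180°)) -> East
  L (left (90° counter-clockwise)) -> North
  L (left (90° counter-clockwise)) -> West
  U (U-turn (180°)) -> East
  L (left (90° counter-clockwise)) -> North
Final: North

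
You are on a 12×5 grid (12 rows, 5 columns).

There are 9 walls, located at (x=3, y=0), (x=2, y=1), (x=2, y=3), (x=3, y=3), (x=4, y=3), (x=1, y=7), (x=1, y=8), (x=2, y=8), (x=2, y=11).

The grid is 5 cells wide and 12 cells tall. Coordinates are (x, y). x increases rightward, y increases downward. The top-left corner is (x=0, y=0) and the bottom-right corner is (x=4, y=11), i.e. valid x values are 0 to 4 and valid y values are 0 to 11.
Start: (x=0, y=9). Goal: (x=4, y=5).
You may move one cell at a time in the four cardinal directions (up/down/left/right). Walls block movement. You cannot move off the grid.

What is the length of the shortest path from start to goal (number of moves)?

BFS from (x=0, y=9) until reaching (x=4, y=5):
  Distance 0: (x=0, y=9)
  Distance 1: (x=0, y=8), (x=1, y=9), (x=0, y=10)
  Distance 2: (x=0, y=7), (x=2, y=9), (x=1, y=10), (x=0, y=11)
  Distance 3: (x=0, y=6), (x=3, y=9), (x=2, y=10), (x=1, y=11)
  Distance 4: (x=0, y=5), (x=1, y=6), (x=3, y=8), (x=4, y=9), (x=3, y=10)
  Distance 5: (x=0, y=4), (x=1, y=5), (x=2, y=6), (x=3, y=7), (x=4, y=8), (x=4, y=10), (x=3, y=11)
  Distance 6: (x=0, y=3), (x=1, y=4), (x=2, y=5), (x=3, y=6), (x=2, y=7), (x=4, y=7), (x=4, y=11)
  Distance 7: (x=0, y=2), (x=1, y=3), (x=2, y=4), (x=3, y=5), (x=4, y=6)
  Distance 8: (x=0, y=1), (x=1, y=2), (x=3, y=4), (x=4, y=5)  <- goal reached here
One shortest path (8 moves): (x=0, y=9) -> (x=1, y=9) -> (x=2, y=9) -> (x=3, y=9) -> (x=4, y=9) -> (x=4, y=8) -> (x=4, y=7) -> (x=4, y=6) -> (x=4, y=5)

Answer: Shortest path length: 8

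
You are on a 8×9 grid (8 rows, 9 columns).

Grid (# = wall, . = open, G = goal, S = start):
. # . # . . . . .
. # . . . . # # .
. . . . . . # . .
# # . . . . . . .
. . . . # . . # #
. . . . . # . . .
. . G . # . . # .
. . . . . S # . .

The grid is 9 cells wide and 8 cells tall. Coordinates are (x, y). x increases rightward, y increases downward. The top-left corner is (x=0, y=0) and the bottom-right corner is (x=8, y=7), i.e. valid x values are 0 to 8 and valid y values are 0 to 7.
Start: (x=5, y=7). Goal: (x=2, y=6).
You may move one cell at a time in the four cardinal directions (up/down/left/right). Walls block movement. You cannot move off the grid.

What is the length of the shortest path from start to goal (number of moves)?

Answer: Shortest path length: 4

Derivation:
BFS from (x=5, y=7) until reaching (x=2, y=6):
  Distance 0: (x=5, y=7)
  Distance 1: (x=5, y=6), (x=4, y=7)
  Distance 2: (x=6, y=6), (x=3, y=7)
  Distance 3: (x=6, y=5), (x=3, y=6), (x=2, y=7)
  Distance 4: (x=6, y=4), (x=3, y=5), (x=7, y=5), (x=2, y=6), (x=1, y=7)  <- goal reached here
One shortest path (4 moves): (x=5, y=7) -> (x=4, y=7) -> (x=3, y=7) -> (x=2, y=7) -> (x=2, y=6)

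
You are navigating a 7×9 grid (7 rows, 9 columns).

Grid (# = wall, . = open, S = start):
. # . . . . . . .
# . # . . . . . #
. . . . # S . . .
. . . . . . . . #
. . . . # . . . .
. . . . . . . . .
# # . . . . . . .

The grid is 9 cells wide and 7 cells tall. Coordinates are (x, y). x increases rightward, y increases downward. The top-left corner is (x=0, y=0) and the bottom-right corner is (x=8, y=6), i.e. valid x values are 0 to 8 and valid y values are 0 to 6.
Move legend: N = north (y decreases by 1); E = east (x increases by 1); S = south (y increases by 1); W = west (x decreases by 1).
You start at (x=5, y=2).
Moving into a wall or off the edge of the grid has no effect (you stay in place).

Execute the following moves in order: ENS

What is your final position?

Answer: Final position: (x=6, y=2)

Derivation:
Start: (x=5, y=2)
  E (east): (x=5, y=2) -> (x=6, y=2)
  N (north): (x=6, y=2) -> (x=6, y=1)
  S (south): (x=6, y=1) -> (x=6, y=2)
Final: (x=6, y=2)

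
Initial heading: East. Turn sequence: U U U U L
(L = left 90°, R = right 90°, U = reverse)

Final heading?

Start: East
  U (U-turn (180°)) -> West
  U (U-turn (180°)) -> East
  U (U-turn (180°)) -> West
  U (U-turn (180°)) -> East
  L (left (90° counter-clockwise)) -> North
Final: North

Answer: Final heading: North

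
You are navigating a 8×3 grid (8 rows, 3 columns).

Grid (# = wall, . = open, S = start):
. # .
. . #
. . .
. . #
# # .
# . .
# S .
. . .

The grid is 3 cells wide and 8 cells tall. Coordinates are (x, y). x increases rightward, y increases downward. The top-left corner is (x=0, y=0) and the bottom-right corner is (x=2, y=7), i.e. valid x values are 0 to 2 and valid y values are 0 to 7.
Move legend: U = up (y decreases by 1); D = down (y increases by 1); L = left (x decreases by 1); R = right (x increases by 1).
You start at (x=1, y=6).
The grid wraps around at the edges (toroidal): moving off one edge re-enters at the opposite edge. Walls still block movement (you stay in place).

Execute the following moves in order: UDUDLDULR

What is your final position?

Start: (x=1, y=6)
  U (up): (x=1, y=6) -> (x=1, y=5)
  D (down): (x=1, y=5) -> (x=1, y=6)
  U (up): (x=1, y=6) -> (x=1, y=5)
  D (down): (x=1, y=5) -> (x=1, y=6)
  L (left): blocked, stay at (x=1, y=6)
  D (down): (x=1, y=6) -> (x=1, y=7)
  U (up): (x=1, y=7) -> (x=1, y=6)
  L (left): blocked, stay at (x=1, y=6)
  R (right): (x=1, y=6) -> (x=2, y=6)
Final: (x=2, y=6)

Answer: Final position: (x=2, y=6)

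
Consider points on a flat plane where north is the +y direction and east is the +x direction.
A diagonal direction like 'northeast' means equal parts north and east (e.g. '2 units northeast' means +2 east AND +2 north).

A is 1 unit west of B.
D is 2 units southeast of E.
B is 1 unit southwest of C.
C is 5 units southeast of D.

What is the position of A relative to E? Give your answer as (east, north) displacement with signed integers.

Answer: A is at (east=5, north=-8) relative to E.

Derivation:
Place E at the origin (east=0, north=0).
  D is 2 units southeast of E: delta (east=+2, north=-2); D at (east=2, north=-2).
  C is 5 units southeast of D: delta (east=+5, north=-5); C at (east=7, north=-7).
  B is 1 unit southwest of C: delta (east=-1, north=-1); B at (east=6, north=-8).
  A is 1 unit west of B: delta (east=-1, north=+0); A at (east=5, north=-8).
Therefore A relative to E: (east=5, north=-8).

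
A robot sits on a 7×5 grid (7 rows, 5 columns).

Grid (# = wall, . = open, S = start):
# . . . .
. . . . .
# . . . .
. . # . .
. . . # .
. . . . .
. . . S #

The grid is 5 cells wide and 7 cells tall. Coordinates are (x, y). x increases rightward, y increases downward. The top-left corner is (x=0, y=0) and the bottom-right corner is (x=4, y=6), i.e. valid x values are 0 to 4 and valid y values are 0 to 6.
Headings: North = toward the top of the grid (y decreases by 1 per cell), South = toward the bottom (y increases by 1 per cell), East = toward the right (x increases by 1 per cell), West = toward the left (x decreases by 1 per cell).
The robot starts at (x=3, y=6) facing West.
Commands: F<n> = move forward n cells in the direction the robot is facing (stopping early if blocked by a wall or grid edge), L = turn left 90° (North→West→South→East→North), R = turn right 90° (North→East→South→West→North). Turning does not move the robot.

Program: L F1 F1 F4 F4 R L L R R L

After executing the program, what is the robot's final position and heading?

Answer: Final position: (x=3, y=6), facing South

Derivation:
Start: (x=3, y=6), facing West
  L: turn left, now facing South
  F1: move forward 0/1 (blocked), now at (x=3, y=6)
  F1: move forward 0/1 (blocked), now at (x=3, y=6)
  F4: move forward 0/4 (blocked), now at (x=3, y=6)
  F4: move forward 0/4 (blocked), now at (x=3, y=6)
  R: turn right, now facing West
  L: turn left, now facing South
  L: turn left, now facing East
  R: turn right, now facing South
  R: turn right, now facing West
  L: turn left, now facing South
Final: (x=3, y=6), facing South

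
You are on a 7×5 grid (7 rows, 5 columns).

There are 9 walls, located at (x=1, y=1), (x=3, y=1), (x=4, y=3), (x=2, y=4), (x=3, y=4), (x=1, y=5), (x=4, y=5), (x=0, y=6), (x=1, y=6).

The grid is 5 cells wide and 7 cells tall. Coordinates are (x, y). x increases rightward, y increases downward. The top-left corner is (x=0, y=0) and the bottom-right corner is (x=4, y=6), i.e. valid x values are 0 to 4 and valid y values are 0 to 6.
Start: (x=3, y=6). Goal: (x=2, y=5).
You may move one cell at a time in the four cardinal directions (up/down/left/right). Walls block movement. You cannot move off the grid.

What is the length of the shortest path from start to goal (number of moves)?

BFS from (x=3, y=6) until reaching (x=2, y=5):
  Distance 0: (x=3, y=6)
  Distance 1: (x=3, y=5), (x=2, y=6), (x=4, y=6)
  Distance 2: (x=2, y=5)  <- goal reached here
One shortest path (2 moves): (x=3, y=6) -> (x=2, y=6) -> (x=2, y=5)

Answer: Shortest path length: 2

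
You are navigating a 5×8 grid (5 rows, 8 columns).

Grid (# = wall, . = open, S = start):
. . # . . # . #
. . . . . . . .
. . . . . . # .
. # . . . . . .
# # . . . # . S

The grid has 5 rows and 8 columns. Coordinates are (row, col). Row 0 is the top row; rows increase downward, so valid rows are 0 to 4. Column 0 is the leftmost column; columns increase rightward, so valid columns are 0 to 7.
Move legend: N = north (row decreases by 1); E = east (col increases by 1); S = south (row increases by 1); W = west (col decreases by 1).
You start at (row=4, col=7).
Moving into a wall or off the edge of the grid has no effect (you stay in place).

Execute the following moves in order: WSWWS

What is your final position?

Answer: Final position: (row=4, col=6)

Derivation:
Start: (row=4, col=7)
  W (west): (row=4, col=7) -> (row=4, col=6)
  S (south): blocked, stay at (row=4, col=6)
  W (west): blocked, stay at (row=4, col=6)
  W (west): blocked, stay at (row=4, col=6)
  S (south): blocked, stay at (row=4, col=6)
Final: (row=4, col=6)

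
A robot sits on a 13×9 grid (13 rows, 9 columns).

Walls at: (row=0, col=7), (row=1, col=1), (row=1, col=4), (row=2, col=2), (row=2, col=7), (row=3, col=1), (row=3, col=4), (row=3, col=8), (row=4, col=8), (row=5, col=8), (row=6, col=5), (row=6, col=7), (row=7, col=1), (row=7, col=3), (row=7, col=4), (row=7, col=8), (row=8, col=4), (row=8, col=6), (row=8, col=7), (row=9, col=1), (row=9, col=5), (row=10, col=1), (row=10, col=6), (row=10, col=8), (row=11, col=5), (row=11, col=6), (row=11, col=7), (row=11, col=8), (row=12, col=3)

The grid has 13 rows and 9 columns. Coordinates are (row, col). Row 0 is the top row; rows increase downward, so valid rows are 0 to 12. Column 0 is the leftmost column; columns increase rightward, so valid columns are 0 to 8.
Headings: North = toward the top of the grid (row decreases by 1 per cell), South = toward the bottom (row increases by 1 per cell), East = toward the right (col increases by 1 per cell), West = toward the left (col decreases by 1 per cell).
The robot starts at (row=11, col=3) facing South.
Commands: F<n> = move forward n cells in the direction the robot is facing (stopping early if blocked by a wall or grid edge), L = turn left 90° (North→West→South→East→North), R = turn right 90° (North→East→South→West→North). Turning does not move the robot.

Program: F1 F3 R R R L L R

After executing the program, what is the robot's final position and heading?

Start: (row=11, col=3), facing South
  F1: move forward 0/1 (blocked), now at (row=11, col=3)
  F3: move forward 0/3 (blocked), now at (row=11, col=3)
  R: turn right, now facing West
  R: turn right, now facing North
  R: turn right, now facing East
  L: turn left, now facing North
  L: turn left, now facing West
  R: turn right, now facing North
Final: (row=11, col=3), facing North

Answer: Final position: (row=11, col=3), facing North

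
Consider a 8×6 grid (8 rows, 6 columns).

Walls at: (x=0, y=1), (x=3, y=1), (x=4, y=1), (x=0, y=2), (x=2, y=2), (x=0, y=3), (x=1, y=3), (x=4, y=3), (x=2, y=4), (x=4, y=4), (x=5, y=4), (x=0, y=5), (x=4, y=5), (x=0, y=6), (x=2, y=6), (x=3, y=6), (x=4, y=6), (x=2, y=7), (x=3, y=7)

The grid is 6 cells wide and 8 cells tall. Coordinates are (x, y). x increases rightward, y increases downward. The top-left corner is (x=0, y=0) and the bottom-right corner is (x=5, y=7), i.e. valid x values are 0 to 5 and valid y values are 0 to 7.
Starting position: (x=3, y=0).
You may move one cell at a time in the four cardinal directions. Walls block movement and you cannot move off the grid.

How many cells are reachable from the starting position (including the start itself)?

Answer: Reachable cells: 25

Derivation:
BFS flood-fill from (x=3, y=0):
  Distance 0: (x=3, y=0)
  Distance 1: (x=2, y=0), (x=4, y=0)
  Distance 2: (x=1, y=0), (x=5, y=0), (x=2, y=1)
  Distance 3: (x=0, y=0), (x=1, y=1), (x=5, y=1)
  Distance 4: (x=1, y=2), (x=5, y=2)
  Distance 5: (x=4, y=2), (x=5, y=3)
  Distance 6: (x=3, y=2)
  Distance 7: (x=3, y=3)
  Distance 8: (x=2, y=3), (x=3, y=4)
  Distance 9: (x=3, y=5)
  Distance 10: (x=2, y=5)
  Distance 11: (x=1, y=5)
  Distance 12: (x=1, y=4), (x=1, y=6)
  Distance 13: (x=0, y=4), (x=1, y=7)
  Distance 14: (x=0, y=7)
Total reachable: 25 (grid has 29 open cells total)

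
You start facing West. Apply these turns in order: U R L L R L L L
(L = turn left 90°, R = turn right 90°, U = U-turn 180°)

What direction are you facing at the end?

Answer: Final heading: South

Derivation:
Start: West
  U (U-turn (180°)) -> East
  R (right (90° clockwise)) -> South
  L (left (90° counter-clockwise)) -> East
  L (left (90° counter-clockwise)) -> North
  R (right (90° clockwise)) -> East
  L (left (90° counter-clockwise)) -> North
  L (left (90° counter-clockwise)) -> West
  L (left (90° counter-clockwise)) -> South
Final: South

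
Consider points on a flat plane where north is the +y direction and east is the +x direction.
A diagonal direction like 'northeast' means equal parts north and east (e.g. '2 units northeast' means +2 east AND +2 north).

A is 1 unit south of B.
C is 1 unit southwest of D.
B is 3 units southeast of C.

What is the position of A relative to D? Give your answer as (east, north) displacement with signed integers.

Answer: A is at (east=2, north=-5) relative to D.

Derivation:
Place D at the origin (east=0, north=0).
  C is 1 unit southwest of D: delta (east=-1, north=-1); C at (east=-1, north=-1).
  B is 3 units southeast of C: delta (east=+3, north=-3); B at (east=2, north=-4).
  A is 1 unit south of B: delta (east=+0, north=-1); A at (east=2, north=-5).
Therefore A relative to D: (east=2, north=-5).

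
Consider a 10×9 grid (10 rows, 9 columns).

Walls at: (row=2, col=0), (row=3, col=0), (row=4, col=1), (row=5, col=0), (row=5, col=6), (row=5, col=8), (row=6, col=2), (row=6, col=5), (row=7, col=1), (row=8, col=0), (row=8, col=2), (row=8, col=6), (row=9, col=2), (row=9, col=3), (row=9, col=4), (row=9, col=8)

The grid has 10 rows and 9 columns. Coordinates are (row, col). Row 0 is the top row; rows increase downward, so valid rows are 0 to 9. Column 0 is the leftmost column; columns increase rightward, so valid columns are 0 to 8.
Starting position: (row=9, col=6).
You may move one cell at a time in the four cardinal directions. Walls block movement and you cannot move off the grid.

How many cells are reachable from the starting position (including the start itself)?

BFS flood-fill from (row=9, col=6):
  Distance 0: (row=9, col=6)
  Distance 1: (row=9, col=5), (row=9, col=7)
  Distance 2: (row=8, col=5), (row=8, col=7)
  Distance 3: (row=7, col=5), (row=7, col=7), (row=8, col=4), (row=8, col=8)
  Distance 4: (row=6, col=7), (row=7, col=4), (row=7, col=6), (row=7, col=8), (row=8, col=3)
  Distance 5: (row=5, col=7), (row=6, col=4), (row=6, col=6), (row=6, col=8), (row=7, col=3)
  Distance 6: (row=4, col=7), (row=5, col=4), (row=6, col=3), (row=7, col=2)
  Distance 7: (row=3, col=7), (row=4, col=4), (row=4, col=6), (row=4, col=8), (row=5, col=3), (row=5, col=5)
  Distance 8: (row=2, col=7), (row=3, col=4), (row=3, col=6), (row=3, col=8), (row=4, col=3), (row=4, col=5), (row=5, col=2)
  Distance 9: (row=1, col=7), (row=2, col=4), (row=2, col=6), (row=2, col=8), (row=3, col=3), (row=3, col=5), (row=4, col=2), (row=5, col=1)
  Distance 10: (row=0, col=7), (row=1, col=4), (row=1, col=6), (row=1, col=8), (row=2, col=3), (row=2, col=5), (row=3, col=2), (row=6, col=1)
  Distance 11: (row=0, col=4), (row=0, col=6), (row=0, col=8), (row=1, col=3), (row=1, col=5), (row=2, col=2), (row=3, col=1), (row=6, col=0)
  Distance 12: (row=0, col=3), (row=0, col=5), (row=1, col=2), (row=2, col=1), (row=7, col=0)
  Distance 13: (row=0, col=2), (row=1, col=1)
  Distance 14: (row=0, col=1), (row=1, col=0)
  Distance 15: (row=0, col=0)
Total reachable: 70 (grid has 74 open cells total)

Answer: Reachable cells: 70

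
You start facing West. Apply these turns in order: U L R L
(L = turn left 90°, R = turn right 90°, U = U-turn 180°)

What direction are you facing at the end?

Answer: Final heading: North

Derivation:
Start: West
  U (U-turn (180°)) -> East
  L (left (90° counter-clockwise)) -> North
  R (right (90° clockwise)) -> East
  L (left (90° counter-clockwise)) -> North
Final: North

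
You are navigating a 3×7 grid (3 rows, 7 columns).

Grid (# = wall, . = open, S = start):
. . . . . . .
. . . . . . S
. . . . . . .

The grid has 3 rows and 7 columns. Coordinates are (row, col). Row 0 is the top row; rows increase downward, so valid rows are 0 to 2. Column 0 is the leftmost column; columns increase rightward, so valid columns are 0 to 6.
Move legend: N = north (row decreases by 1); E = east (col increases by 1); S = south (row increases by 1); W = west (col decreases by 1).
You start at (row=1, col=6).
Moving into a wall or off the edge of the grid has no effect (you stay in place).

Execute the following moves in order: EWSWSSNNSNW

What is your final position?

Start: (row=1, col=6)
  E (east): blocked, stay at (row=1, col=6)
  W (west): (row=1, col=6) -> (row=1, col=5)
  S (south): (row=1, col=5) -> (row=2, col=5)
  W (west): (row=2, col=5) -> (row=2, col=4)
  S (south): blocked, stay at (row=2, col=4)
  S (south): blocked, stay at (row=2, col=4)
  N (north): (row=2, col=4) -> (row=1, col=4)
  N (north): (row=1, col=4) -> (row=0, col=4)
  S (south): (row=0, col=4) -> (row=1, col=4)
  N (north): (row=1, col=4) -> (row=0, col=4)
  W (west): (row=0, col=4) -> (row=0, col=3)
Final: (row=0, col=3)

Answer: Final position: (row=0, col=3)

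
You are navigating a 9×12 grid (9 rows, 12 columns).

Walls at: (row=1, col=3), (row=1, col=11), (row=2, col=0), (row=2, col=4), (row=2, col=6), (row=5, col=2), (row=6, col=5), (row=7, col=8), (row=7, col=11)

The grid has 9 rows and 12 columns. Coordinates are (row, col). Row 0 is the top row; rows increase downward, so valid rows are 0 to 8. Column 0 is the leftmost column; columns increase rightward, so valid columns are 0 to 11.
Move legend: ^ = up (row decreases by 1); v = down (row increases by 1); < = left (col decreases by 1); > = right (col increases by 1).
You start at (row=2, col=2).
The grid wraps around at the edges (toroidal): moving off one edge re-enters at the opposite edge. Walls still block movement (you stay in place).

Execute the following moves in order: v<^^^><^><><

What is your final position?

Answer: Final position: (row=8, col=1)

Derivation:
Start: (row=2, col=2)
  v (down): (row=2, col=2) -> (row=3, col=2)
  < (left): (row=3, col=2) -> (row=3, col=1)
  ^ (up): (row=3, col=1) -> (row=2, col=1)
  ^ (up): (row=2, col=1) -> (row=1, col=1)
  ^ (up): (row=1, col=1) -> (row=0, col=1)
  > (right): (row=0, col=1) -> (row=0, col=2)
  < (left): (row=0, col=2) -> (row=0, col=1)
  ^ (up): (row=0, col=1) -> (row=8, col=1)
  > (right): (row=8, col=1) -> (row=8, col=2)
  < (left): (row=8, col=2) -> (row=8, col=1)
  > (right): (row=8, col=1) -> (row=8, col=2)
  < (left): (row=8, col=2) -> (row=8, col=1)
Final: (row=8, col=1)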